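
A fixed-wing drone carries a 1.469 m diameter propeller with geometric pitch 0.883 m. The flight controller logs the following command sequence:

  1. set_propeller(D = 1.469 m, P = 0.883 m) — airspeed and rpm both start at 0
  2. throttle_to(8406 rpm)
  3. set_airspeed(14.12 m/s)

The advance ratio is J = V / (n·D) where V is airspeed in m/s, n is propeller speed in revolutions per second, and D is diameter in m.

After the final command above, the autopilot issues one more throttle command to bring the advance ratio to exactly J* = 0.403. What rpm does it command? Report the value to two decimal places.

set_propeller: D = 1.469 m, P = 0.883 m (p = P/D = 0.601089); state ← (V=0, rpm=0)
throttle_to(8406): rpm ← 8406
set_airspeed(14.12): V ← 14.12 m/s
final state: V = 14.12 m/s, rpm = 8406 → n = rpm/60 = 140.100000 rev/s
target J* = 0.403; solve J* = V/(n·D) for n: n = V/(J*·D) = 14.12/(0.403 × 1.469) = 23.851069 rev/s
rpm = 60·n = 1431.064160

rpm = 1431.06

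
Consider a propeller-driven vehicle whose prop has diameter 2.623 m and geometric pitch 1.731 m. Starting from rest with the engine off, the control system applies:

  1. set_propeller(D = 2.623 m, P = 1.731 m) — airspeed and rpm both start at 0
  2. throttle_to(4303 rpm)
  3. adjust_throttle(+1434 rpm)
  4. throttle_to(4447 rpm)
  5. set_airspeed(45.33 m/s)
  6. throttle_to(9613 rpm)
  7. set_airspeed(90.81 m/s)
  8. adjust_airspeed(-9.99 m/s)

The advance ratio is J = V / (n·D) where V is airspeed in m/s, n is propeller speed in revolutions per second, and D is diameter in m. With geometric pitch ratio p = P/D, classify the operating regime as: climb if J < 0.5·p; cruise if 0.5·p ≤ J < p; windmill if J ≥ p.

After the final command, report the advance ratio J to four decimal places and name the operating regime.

J = 0.1923, regime = climb

set_propeller: D = 2.623 m, P = 1.731 m (p = P/D = 0.659931); state ← (V=0, rpm=0)
throttle_to(4303): rpm ← 4303
adjust_throttle(+1434): rpm ← 4303 +1434 = 5737
throttle_to(4447): rpm ← 4447
set_airspeed(45.33): V ← 45.33 m/s
throttle_to(9613): rpm ← 9613
set_airspeed(90.81): V ← 90.81 m/s
adjust_airspeed(-9.99): V ← 90.81 -9.99 = 80.82 m/s
final state: V = 80.82 m/s, rpm = 9613 → n = rpm/60 = 160.216667 rev/s
J = V / (n·D) = 80.82 / (160.216667 × 2.623) = 0.192315
regime bands: climb J<0.3300 | cruise [0.3300, 0.6599) | windmill J≥0.6599
J = 0.1923 → climb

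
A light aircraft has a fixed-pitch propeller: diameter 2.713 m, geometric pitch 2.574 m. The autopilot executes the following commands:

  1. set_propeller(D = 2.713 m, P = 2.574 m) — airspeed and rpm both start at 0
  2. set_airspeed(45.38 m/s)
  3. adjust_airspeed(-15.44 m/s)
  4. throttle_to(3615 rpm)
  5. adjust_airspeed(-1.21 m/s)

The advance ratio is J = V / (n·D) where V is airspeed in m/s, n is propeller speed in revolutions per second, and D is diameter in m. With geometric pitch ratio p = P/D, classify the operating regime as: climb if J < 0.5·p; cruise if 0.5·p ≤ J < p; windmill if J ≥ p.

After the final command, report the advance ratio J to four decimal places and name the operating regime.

set_propeller: D = 2.713 m, P = 2.574 m (p = P/D = 0.948765); state ← (V=0, rpm=0)
set_airspeed(45.38): V ← 45.38 m/s
adjust_airspeed(-15.44): V ← 45.38 -15.44 = 29.94 m/s
throttle_to(3615): rpm ← 3615
adjust_airspeed(-1.21): V ← 29.94 -1.21 = 28.73 m/s
final state: V = 28.73 m/s, rpm = 3615 → n = rpm/60 = 60.250000 rev/s
J = V / (n·D) = 28.73 / (60.250000 × 2.713) = 0.175764
regime bands: climb J<0.4744 | cruise [0.4744, 0.9488) | windmill J≥0.9488
J = 0.1758 → climb

J = 0.1758, regime = climb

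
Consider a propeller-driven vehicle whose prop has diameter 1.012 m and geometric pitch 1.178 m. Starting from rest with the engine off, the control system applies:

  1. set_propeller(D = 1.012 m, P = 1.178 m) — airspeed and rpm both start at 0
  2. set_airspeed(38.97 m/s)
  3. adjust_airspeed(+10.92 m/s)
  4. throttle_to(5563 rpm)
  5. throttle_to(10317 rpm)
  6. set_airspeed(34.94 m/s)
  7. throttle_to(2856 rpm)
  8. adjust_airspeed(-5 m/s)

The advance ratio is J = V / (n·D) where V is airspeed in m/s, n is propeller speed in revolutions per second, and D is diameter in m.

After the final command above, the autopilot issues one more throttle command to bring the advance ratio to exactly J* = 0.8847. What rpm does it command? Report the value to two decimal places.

rpm = 2006.44

set_propeller: D = 1.012 m, P = 1.178 m (p = P/D = 1.164032); state ← (V=0, rpm=0)
set_airspeed(38.97): V ← 38.97 m/s
adjust_airspeed(+10.92): V ← 38.97 +10.92 = 49.89 m/s
throttle_to(5563): rpm ← 5563
throttle_to(10317): rpm ← 10317
set_airspeed(34.94): V ← 34.94 m/s
throttle_to(2856): rpm ← 2856
adjust_airspeed(-5): V ← 34.94 -5 = 29.94 m/s
final state: V = 29.94 m/s, rpm = 2856 → n = rpm/60 = 47.600000 rev/s
target J* = 0.8847; solve J* = V/(n·D) for n: n = V/(J*·D) = 29.94/(0.8847 × 1.012) = 33.440692 rev/s
rpm = 60·n = 2006.441522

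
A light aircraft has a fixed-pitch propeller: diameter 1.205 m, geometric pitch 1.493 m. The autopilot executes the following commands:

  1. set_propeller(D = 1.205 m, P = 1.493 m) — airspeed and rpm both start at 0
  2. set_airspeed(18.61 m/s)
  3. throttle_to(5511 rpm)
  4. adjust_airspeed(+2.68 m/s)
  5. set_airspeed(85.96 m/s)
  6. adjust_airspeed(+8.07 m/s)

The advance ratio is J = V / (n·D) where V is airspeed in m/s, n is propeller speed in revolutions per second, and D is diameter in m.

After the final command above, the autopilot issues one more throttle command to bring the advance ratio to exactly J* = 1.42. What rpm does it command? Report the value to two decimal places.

set_propeller: D = 1.205 m, P = 1.493 m (p = P/D = 1.239004); state ← (V=0, rpm=0)
set_airspeed(18.61): V ← 18.61 m/s
throttle_to(5511): rpm ← 5511
adjust_airspeed(+2.68): V ← 18.61 +2.68 = 21.29 m/s
set_airspeed(85.96): V ← 85.96 m/s
adjust_airspeed(+8.07): V ← 85.96 +8.07 = 94.03 m/s
final state: V = 94.03 m/s, rpm = 5511 → n = rpm/60 = 91.850000 rev/s
target J* = 1.42; solve J* = V/(n·D) for n: n = V/(J*·D) = 94.03/(1.42 × 1.205) = 54.952954 rev/s
rpm = 60·n = 3297.177254

rpm = 3297.18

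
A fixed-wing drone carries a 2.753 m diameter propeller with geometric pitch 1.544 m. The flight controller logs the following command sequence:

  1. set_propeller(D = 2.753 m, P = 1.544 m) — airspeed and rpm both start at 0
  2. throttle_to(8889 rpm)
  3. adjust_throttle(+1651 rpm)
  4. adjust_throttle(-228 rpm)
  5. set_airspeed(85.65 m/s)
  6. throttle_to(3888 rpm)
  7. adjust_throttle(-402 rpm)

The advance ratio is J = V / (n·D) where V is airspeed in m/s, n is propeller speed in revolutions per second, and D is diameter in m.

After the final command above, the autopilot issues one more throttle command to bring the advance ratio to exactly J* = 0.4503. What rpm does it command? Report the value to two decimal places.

rpm = 4145.44

set_propeller: D = 2.753 m, P = 1.544 m (p = P/D = 0.560843); state ← (V=0, rpm=0)
throttle_to(8889): rpm ← 8889
adjust_throttle(+1651): rpm ← 8889 +1651 = 10540
adjust_throttle(-228): rpm ← 10540 -228 = 10312
set_airspeed(85.65): V ← 85.65 m/s
throttle_to(3888): rpm ← 3888
adjust_throttle(-402): rpm ← 3888 -402 = 3486
final state: V = 85.65 m/s, rpm = 3486 → n = rpm/60 = 58.100000 rev/s
target J* = 0.4503; solve J* = V/(n·D) for n: n = V/(J*·D) = 85.65/(0.4503 × 2.753) = 69.090639 rev/s
rpm = 60·n = 4145.438336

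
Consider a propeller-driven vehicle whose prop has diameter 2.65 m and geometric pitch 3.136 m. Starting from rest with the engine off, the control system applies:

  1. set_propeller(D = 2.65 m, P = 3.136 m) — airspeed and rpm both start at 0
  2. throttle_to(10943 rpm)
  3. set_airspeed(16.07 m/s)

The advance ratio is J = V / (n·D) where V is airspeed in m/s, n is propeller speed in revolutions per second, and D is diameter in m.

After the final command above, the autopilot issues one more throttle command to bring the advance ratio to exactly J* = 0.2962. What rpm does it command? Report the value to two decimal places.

set_propeller: D = 2.65 m, P = 3.136 m (p = P/D = 1.183396); state ← (V=0, rpm=0)
throttle_to(10943): rpm ← 10943
set_airspeed(16.07): V ← 16.07 m/s
final state: V = 16.07 m/s, rpm = 10943 → n = rpm/60 = 182.383333 rev/s
target J* = 0.2962; solve J* = V/(n·D) for n: n = V/(J*·D) = 16.07/(0.2962 × 2.65) = 20.473163 rev/s
rpm = 60·n = 1228.389793

rpm = 1228.39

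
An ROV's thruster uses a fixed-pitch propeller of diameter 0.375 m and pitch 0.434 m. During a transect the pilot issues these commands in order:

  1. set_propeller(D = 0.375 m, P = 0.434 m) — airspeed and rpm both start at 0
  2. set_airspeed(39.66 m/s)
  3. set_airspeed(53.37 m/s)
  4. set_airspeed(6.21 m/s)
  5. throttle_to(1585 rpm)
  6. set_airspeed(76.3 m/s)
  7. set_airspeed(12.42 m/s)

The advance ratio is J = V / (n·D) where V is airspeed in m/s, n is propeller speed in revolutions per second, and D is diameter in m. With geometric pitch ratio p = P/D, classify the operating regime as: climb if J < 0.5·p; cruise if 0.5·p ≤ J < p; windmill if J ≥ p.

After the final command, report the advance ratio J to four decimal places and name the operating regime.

J = 1.2538, regime = windmill

set_propeller: D = 0.375 m, P = 0.434 m (p = P/D = 1.157333); state ← (V=0, rpm=0)
set_airspeed(39.66): V ← 39.66 m/s
set_airspeed(53.37): V ← 53.37 m/s
set_airspeed(6.21): V ← 6.21 m/s
throttle_to(1585): rpm ← 1585
set_airspeed(76.3): V ← 76.3 m/s
set_airspeed(12.42): V ← 12.42 m/s
final state: V = 12.42 m/s, rpm = 1585 → n = rpm/60 = 26.416667 rev/s
J = V / (n·D) = 12.42 / (26.416667 × 0.375) = 1.253754
regime bands: climb J<0.5787 | cruise [0.5787, 1.1573) | windmill J≥1.1573
J = 1.2538 → windmill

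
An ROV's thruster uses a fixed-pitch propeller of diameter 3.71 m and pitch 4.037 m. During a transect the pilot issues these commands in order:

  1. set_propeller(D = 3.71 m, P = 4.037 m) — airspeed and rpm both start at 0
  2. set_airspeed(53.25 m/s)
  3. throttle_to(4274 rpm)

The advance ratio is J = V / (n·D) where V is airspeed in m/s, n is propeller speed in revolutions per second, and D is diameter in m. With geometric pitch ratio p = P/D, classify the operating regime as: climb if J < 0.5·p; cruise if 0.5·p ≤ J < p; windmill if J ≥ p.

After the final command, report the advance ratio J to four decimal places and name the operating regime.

J = 0.2015, regime = climb

set_propeller: D = 3.71 m, P = 4.037 m (p = P/D = 1.088140); state ← (V=0, rpm=0)
set_airspeed(53.25): V ← 53.25 m/s
throttle_to(4274): rpm ← 4274
final state: V = 53.25 m/s, rpm = 4274 → n = rpm/60 = 71.233333 rev/s
J = V / (n·D) = 53.25 / (71.233333 × 3.71) = 0.201494
regime bands: climb J<0.5441 | cruise [0.5441, 1.0881) | windmill J≥1.0881
J = 0.2015 → climb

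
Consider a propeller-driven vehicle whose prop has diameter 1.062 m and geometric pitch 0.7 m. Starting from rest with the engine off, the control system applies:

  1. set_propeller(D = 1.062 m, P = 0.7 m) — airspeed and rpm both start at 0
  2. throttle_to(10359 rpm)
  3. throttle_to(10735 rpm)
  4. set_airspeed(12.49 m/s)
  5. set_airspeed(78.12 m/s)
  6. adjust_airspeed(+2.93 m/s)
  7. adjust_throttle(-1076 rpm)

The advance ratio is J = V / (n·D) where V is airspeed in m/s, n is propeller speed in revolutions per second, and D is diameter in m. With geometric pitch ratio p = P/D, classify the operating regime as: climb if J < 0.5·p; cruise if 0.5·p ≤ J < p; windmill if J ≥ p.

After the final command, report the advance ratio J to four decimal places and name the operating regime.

J = 0.4741, regime = cruise

set_propeller: D = 1.062 m, P = 0.7 m (p = P/D = 0.659134); state ← (V=0, rpm=0)
throttle_to(10359): rpm ← 10359
throttle_to(10735): rpm ← 10735
set_airspeed(12.49): V ← 12.49 m/s
set_airspeed(78.12): V ← 78.12 m/s
adjust_airspeed(+2.93): V ← 78.12 +2.93 = 81.05 m/s
adjust_throttle(-1076): rpm ← 10735 -1076 = 9659
final state: V = 81.05 m/s, rpm = 9659 → n = rpm/60 = 160.983333 rev/s
J = V / (n·D) = 81.05 / (160.983333 × 1.062) = 0.474076
regime bands: climb J<0.3296 | cruise [0.3296, 0.6591) | windmill J≥0.6591
J = 0.4741 → cruise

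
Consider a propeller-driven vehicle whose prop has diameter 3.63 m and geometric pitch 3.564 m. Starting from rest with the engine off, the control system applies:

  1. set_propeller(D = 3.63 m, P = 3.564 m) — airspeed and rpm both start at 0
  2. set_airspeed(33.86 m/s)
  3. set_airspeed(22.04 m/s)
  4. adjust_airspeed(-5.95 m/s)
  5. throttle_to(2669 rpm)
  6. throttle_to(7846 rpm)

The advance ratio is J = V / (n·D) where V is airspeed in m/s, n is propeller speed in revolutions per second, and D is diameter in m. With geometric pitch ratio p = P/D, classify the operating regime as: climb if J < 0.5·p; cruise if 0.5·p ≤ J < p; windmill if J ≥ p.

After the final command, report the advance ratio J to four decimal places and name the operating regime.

set_propeller: D = 3.63 m, P = 3.564 m (p = P/D = 0.981818); state ← (V=0, rpm=0)
set_airspeed(33.86): V ← 33.86 m/s
set_airspeed(22.04): V ← 22.04 m/s
adjust_airspeed(-5.95): V ← 22.04 -5.95 = 16.09 m/s
throttle_to(2669): rpm ← 2669
throttle_to(7846): rpm ← 7846
final state: V = 16.09 m/s, rpm = 7846 → n = rpm/60 = 130.766667 rev/s
J = V / (n·D) = 16.09 / (130.766667 × 3.63) = 0.033896
regime bands: climb J<0.4909 | cruise [0.4909, 0.9818) | windmill J≥0.9818
J = 0.0339 → climb

J = 0.0339, regime = climb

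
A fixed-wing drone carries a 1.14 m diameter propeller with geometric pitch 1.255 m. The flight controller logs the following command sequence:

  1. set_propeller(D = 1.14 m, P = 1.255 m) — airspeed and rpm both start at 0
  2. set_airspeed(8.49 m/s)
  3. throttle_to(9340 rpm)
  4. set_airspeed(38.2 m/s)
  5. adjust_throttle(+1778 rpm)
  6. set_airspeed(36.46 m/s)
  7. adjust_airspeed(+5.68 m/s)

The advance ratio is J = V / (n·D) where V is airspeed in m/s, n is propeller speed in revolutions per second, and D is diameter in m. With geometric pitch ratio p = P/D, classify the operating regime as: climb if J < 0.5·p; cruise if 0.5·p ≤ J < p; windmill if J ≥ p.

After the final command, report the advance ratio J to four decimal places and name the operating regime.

set_propeller: D = 1.14 m, P = 1.255 m (p = P/D = 1.100877); state ← (V=0, rpm=0)
set_airspeed(8.49): V ← 8.49 m/s
throttle_to(9340): rpm ← 9340
set_airspeed(38.2): V ← 38.2 m/s
adjust_throttle(+1778): rpm ← 9340 +1778 = 11118
set_airspeed(36.46): V ← 36.46 m/s
adjust_airspeed(+5.68): V ← 36.46 +5.68 = 42.14 m/s
final state: V = 42.14 m/s, rpm = 11118 → n = rpm/60 = 185.300000 rev/s
J = V / (n·D) = 42.14 / (185.300000 × 1.14) = 0.199487
regime bands: climb J<0.5504 | cruise [0.5504, 1.1009) | windmill J≥1.1009
J = 0.1995 → climb

J = 0.1995, regime = climb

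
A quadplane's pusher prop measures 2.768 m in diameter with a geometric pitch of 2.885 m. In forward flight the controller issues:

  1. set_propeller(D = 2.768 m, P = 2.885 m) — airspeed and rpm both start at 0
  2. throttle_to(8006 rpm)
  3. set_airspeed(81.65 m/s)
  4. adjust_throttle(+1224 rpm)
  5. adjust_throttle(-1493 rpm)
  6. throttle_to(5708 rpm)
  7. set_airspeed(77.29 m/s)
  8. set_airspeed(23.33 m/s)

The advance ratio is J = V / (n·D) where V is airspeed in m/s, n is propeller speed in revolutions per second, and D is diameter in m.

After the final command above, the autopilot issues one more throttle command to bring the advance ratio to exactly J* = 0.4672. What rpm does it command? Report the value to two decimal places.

set_propeller: D = 2.768 m, P = 2.885 m (p = P/D = 1.042269); state ← (V=0, rpm=0)
throttle_to(8006): rpm ← 8006
set_airspeed(81.65): V ← 81.65 m/s
adjust_throttle(+1224): rpm ← 8006 +1224 = 9230
adjust_throttle(-1493): rpm ← 9230 -1493 = 7737
throttle_to(5708): rpm ← 5708
set_airspeed(77.29): V ← 77.29 m/s
set_airspeed(23.33): V ← 23.33 m/s
final state: V = 23.33 m/s, rpm = 5708 → n = rpm/60 = 95.133333 rev/s
target J* = 0.4672; solve J* = V/(n·D) for n: n = V/(J*·D) = 23.33/(0.4672 × 2.768) = 18.040386 rev/s
rpm = 60·n = 1082.423143

rpm = 1082.42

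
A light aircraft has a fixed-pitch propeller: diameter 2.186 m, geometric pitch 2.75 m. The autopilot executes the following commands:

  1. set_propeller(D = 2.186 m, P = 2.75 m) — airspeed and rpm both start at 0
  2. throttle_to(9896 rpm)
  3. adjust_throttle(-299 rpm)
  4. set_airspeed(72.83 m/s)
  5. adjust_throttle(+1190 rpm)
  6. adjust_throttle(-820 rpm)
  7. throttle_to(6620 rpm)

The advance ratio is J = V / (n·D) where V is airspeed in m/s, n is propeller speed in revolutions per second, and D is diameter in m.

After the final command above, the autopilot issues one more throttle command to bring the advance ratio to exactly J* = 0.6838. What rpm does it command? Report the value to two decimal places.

rpm = 2923.36

set_propeller: D = 2.186 m, P = 2.75 m (p = P/D = 1.258005); state ← (V=0, rpm=0)
throttle_to(9896): rpm ← 9896
adjust_throttle(-299): rpm ← 9896 -299 = 9597
set_airspeed(72.83): V ← 72.83 m/s
adjust_throttle(+1190): rpm ← 9597 +1190 = 10787
adjust_throttle(-820): rpm ← 10787 -820 = 9967
throttle_to(6620): rpm ← 6620
final state: V = 72.83 m/s, rpm = 6620 → n = rpm/60 = 110.333333 rev/s
target J* = 0.6838; solve J* = V/(n·D) for n: n = V/(J*·D) = 72.83/(0.6838 × 2.186) = 48.722667 rev/s
rpm = 60·n = 2923.360040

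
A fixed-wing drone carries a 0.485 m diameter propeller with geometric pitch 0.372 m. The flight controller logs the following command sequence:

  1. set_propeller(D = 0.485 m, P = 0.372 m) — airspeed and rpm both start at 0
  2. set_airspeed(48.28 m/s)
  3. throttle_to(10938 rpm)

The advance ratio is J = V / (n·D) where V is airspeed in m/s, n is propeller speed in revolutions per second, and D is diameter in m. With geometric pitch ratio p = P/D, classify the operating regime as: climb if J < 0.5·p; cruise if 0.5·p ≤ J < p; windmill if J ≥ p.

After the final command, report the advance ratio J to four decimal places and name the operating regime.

J = 0.5461, regime = cruise

set_propeller: D = 0.485 m, P = 0.372 m (p = P/D = 0.767010); state ← (V=0, rpm=0)
set_airspeed(48.28): V ← 48.28 m/s
throttle_to(10938): rpm ← 10938
final state: V = 48.28 m/s, rpm = 10938 → n = rpm/60 = 182.300000 rev/s
J = V / (n·D) = 48.28 / (182.300000 × 0.485) = 0.546058
regime bands: climb J<0.3835 | cruise [0.3835, 0.7670) | windmill J≥0.7670
J = 0.5461 → cruise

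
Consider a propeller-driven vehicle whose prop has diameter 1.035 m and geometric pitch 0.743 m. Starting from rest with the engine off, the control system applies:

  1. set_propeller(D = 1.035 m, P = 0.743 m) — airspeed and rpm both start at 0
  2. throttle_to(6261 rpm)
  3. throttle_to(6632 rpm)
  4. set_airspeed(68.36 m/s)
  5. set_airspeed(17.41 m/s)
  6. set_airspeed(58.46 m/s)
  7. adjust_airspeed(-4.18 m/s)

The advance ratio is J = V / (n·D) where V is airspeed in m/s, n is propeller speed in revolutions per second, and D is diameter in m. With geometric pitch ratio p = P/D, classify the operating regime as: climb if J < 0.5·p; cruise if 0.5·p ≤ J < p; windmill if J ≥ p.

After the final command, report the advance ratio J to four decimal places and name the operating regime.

J = 0.4745, regime = cruise

set_propeller: D = 1.035 m, P = 0.743 m (p = P/D = 0.717874); state ← (V=0, rpm=0)
throttle_to(6261): rpm ← 6261
throttle_to(6632): rpm ← 6632
set_airspeed(68.36): V ← 68.36 m/s
set_airspeed(17.41): V ← 17.41 m/s
set_airspeed(58.46): V ← 58.46 m/s
adjust_airspeed(-4.18): V ← 58.46 -4.18 = 54.28 m/s
final state: V = 54.28 m/s, rpm = 6632 → n = rpm/60 = 110.533333 rev/s
J = V / (n·D) = 54.28 / (110.533333 × 1.035) = 0.474467
regime bands: climb J<0.3589 | cruise [0.3589, 0.7179) | windmill J≥0.7179
J = 0.4745 → cruise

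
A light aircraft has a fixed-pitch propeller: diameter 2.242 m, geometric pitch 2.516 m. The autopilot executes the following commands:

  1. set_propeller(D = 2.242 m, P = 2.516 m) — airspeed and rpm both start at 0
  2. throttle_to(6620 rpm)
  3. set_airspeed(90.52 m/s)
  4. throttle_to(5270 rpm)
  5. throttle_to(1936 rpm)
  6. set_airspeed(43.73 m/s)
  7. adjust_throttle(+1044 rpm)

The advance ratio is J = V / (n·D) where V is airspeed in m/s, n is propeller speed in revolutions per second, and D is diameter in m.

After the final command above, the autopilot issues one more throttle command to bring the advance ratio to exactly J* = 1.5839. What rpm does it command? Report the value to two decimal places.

rpm = 738.87

set_propeller: D = 2.242 m, P = 2.516 m (p = P/D = 1.122212); state ← (V=0, rpm=0)
throttle_to(6620): rpm ← 6620
set_airspeed(90.52): V ← 90.52 m/s
throttle_to(5270): rpm ← 5270
throttle_to(1936): rpm ← 1936
set_airspeed(43.73): V ← 43.73 m/s
adjust_throttle(+1044): rpm ← 1936 +1044 = 2980
final state: V = 43.73 m/s, rpm = 2980 → n = rpm/60 = 49.666667 rev/s
target J* = 1.5839; solve J* = V/(n·D) for n: n = V/(J*·D) = 43.73/(1.5839 × 2.242) = 12.314481 rev/s
rpm = 60·n = 738.868855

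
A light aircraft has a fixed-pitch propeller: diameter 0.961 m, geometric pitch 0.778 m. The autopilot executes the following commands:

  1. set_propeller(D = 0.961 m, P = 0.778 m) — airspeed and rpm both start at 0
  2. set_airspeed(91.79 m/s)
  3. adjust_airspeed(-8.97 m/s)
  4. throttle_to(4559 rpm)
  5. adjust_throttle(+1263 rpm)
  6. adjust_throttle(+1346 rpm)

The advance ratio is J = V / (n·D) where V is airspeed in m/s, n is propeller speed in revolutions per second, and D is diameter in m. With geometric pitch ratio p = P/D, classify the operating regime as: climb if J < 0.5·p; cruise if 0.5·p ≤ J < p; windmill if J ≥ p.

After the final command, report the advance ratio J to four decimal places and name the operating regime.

set_propeller: D = 0.961 m, P = 0.778 m (p = P/D = 0.809573); state ← (V=0, rpm=0)
set_airspeed(91.79): V ← 91.79 m/s
adjust_airspeed(-8.97): V ← 91.79 -8.97 = 82.82 m/s
throttle_to(4559): rpm ← 4559
adjust_throttle(+1263): rpm ← 4559 +1263 = 5822
adjust_throttle(+1346): rpm ← 5822 +1346 = 7168
final state: V = 82.82 m/s, rpm = 7168 → n = rpm/60 = 119.466667 rev/s
J = V / (n·D) = 82.82 / (119.466667 × 0.961) = 0.721382
regime bands: climb J<0.4048 | cruise [0.4048, 0.8096) | windmill J≥0.8096
J = 0.7214 → cruise

J = 0.7214, regime = cruise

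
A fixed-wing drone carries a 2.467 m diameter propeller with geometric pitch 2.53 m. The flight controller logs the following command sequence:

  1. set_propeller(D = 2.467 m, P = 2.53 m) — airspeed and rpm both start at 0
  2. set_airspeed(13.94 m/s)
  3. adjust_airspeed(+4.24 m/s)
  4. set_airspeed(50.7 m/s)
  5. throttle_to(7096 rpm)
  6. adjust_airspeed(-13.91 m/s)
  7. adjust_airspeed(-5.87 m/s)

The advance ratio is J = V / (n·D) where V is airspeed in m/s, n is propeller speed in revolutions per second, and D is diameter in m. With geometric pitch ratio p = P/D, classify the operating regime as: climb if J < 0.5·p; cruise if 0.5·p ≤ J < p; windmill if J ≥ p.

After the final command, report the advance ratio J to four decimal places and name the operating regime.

J = 0.1060, regime = climb

set_propeller: D = 2.467 m, P = 2.53 m (p = P/D = 1.025537); state ← (V=0, rpm=0)
set_airspeed(13.94): V ← 13.94 m/s
adjust_airspeed(+4.24): V ← 13.94 +4.24 = 18.18 m/s
set_airspeed(50.7): V ← 50.7 m/s
throttle_to(7096): rpm ← 7096
adjust_airspeed(-13.91): V ← 50.7 -13.91 = 36.79 m/s
adjust_airspeed(-5.87): V ← 36.79 -5.87 = 30.92 m/s
final state: V = 30.92 m/s, rpm = 7096 → n = rpm/60 = 118.266667 rev/s
J = V / (n·D) = 30.92 / (118.266667 × 2.467) = 0.105976
regime bands: climb J<0.5128 | cruise [0.5128, 1.0255) | windmill J≥1.0255
J = 0.1060 → climb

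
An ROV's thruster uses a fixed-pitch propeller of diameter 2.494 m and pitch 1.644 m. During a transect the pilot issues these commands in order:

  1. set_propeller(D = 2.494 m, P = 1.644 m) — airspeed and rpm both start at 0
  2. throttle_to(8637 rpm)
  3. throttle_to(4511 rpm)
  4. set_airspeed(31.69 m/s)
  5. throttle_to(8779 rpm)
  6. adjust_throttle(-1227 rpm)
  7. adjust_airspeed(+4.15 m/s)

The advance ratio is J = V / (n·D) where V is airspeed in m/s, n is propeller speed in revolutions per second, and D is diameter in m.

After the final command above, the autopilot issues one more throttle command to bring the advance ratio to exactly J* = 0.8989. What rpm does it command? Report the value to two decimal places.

rpm = 959.20

set_propeller: D = 2.494 m, P = 1.644 m (p = P/D = 0.659182); state ← (V=0, rpm=0)
throttle_to(8637): rpm ← 8637
throttle_to(4511): rpm ← 4511
set_airspeed(31.69): V ← 31.69 m/s
throttle_to(8779): rpm ← 8779
adjust_throttle(-1227): rpm ← 8779 -1227 = 7552
adjust_airspeed(+4.15): V ← 31.69 +4.15 = 35.84 m/s
final state: V = 35.84 m/s, rpm = 7552 → n = rpm/60 = 125.866667 rev/s
target J* = 0.8989; solve J* = V/(n·D) for n: n = V/(J*·D) = 35.84/(0.8989 × 2.494) = 15.986750 rev/s
rpm = 60·n = 959.204973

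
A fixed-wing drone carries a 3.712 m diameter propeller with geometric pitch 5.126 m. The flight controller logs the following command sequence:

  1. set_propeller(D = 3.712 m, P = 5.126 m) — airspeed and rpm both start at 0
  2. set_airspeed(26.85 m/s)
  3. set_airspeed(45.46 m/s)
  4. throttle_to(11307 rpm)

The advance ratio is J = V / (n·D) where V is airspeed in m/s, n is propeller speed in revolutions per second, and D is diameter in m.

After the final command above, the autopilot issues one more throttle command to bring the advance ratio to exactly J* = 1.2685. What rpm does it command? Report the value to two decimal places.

set_propeller: D = 3.712 m, P = 5.126 m (p = P/D = 1.380927); state ← (V=0, rpm=0)
set_airspeed(26.85): V ← 26.85 m/s
set_airspeed(45.46): V ← 45.46 m/s
throttle_to(11307): rpm ← 11307
final state: V = 45.46 m/s, rpm = 11307 → n = rpm/60 = 188.450000 rev/s
target J* = 1.2685; solve J* = V/(n·D) for n: n = V/(J*·D) = 45.46/(1.2685 × 3.712) = 9.654527 rev/s
rpm = 60·n = 579.271608

rpm = 579.27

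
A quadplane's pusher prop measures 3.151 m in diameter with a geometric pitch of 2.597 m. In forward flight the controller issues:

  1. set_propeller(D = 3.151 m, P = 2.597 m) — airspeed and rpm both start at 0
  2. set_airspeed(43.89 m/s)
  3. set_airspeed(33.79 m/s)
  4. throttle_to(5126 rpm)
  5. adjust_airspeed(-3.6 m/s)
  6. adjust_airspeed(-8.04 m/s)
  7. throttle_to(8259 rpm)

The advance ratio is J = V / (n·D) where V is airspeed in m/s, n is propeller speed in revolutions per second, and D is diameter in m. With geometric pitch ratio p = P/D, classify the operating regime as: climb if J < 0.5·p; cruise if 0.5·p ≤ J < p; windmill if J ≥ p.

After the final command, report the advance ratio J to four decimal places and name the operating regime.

J = 0.0511, regime = climb

set_propeller: D = 3.151 m, P = 2.597 m (p = P/D = 0.824183); state ← (V=0, rpm=0)
set_airspeed(43.89): V ← 43.89 m/s
set_airspeed(33.79): V ← 33.79 m/s
throttle_to(5126): rpm ← 5126
adjust_airspeed(-3.6): V ← 33.79 -3.6 = 30.19 m/s
adjust_airspeed(-8.04): V ← 30.19 -8.04 = 22.15 m/s
throttle_to(8259): rpm ← 8259
final state: V = 22.15 m/s, rpm = 8259 → n = rpm/60 = 137.650000 rev/s
J = V / (n·D) = 22.15 / (137.650000 × 3.151) = 0.051068
regime bands: climb J<0.4121 | cruise [0.4121, 0.8242) | windmill J≥0.8242
J = 0.0511 → climb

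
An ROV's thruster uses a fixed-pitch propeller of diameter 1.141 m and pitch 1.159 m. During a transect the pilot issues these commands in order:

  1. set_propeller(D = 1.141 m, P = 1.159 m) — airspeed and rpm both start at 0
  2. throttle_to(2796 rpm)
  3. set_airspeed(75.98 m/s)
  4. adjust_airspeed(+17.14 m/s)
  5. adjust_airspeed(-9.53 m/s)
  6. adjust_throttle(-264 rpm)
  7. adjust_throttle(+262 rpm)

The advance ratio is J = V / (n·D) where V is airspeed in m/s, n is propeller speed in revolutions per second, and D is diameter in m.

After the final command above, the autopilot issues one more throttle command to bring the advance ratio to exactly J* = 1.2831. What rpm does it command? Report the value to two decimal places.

rpm = 3425.78

set_propeller: D = 1.141 m, P = 1.159 m (p = P/D = 1.015776); state ← (V=0, rpm=0)
throttle_to(2796): rpm ← 2796
set_airspeed(75.98): V ← 75.98 m/s
adjust_airspeed(+17.14): V ← 75.98 +17.14 = 93.12 m/s
adjust_airspeed(-9.53): V ← 93.12 -9.53 = 83.59 m/s
adjust_throttle(-264): rpm ← 2796 -264 = 2532
adjust_throttle(+262): rpm ← 2532 +262 = 2794
final state: V = 83.59 m/s, rpm = 2794 → n = rpm/60 = 46.566667 rev/s
target J* = 1.2831; solve J* = V/(n·D) for n: n = V/(J*·D) = 83.59/(1.2831 × 1.141) = 57.096328 rev/s
rpm = 60·n = 3425.779658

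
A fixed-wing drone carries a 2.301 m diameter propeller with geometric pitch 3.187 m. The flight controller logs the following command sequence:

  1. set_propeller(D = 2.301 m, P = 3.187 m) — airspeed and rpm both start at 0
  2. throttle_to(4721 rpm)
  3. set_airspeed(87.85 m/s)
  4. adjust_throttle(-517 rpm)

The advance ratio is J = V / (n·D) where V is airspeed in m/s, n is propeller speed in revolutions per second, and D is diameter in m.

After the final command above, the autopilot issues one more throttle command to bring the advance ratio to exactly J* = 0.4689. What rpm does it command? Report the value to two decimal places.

rpm = 4885.36

set_propeller: D = 2.301 m, P = 3.187 m (p = P/D = 1.385050); state ← (V=0, rpm=0)
throttle_to(4721): rpm ← 4721
set_airspeed(87.85): V ← 87.85 m/s
adjust_throttle(-517): rpm ← 4721 -517 = 4204
final state: V = 87.85 m/s, rpm = 4204 → n = rpm/60 = 70.066667 rev/s
target J* = 0.4689; solve J* = V/(n·D) for n: n = V/(J*·D) = 87.85/(0.4689 × 2.301) = 81.422590 rev/s
rpm = 60·n = 4885.355417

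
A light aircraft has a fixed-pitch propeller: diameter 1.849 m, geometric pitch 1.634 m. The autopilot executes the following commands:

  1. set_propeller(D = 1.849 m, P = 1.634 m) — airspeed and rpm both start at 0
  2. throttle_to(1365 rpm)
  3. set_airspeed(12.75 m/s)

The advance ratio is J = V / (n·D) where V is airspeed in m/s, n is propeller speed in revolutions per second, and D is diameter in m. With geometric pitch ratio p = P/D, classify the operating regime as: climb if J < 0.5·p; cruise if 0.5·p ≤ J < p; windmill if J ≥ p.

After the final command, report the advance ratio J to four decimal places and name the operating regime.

set_propeller: D = 1.849 m, P = 1.634 m (p = P/D = 0.883721); state ← (V=0, rpm=0)
throttle_to(1365): rpm ← 1365
set_airspeed(12.75): V ← 12.75 m/s
final state: V = 12.75 m/s, rpm = 1365 → n = rpm/60 = 22.750000 rev/s
J = V / (n·D) = 12.75 / (22.750000 × 1.849) = 0.303104
regime bands: climb J<0.4419 | cruise [0.4419, 0.8837) | windmill J≥0.8837
J = 0.3031 → climb

J = 0.3031, regime = climb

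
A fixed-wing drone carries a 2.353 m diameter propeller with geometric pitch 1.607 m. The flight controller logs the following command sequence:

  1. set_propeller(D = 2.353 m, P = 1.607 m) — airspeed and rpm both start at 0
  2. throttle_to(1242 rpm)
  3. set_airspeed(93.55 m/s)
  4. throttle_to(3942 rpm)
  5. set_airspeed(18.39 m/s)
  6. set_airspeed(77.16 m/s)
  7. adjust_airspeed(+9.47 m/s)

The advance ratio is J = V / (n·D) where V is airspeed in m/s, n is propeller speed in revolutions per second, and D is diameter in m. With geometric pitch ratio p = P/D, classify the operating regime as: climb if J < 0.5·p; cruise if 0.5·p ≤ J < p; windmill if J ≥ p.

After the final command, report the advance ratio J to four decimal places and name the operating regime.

set_propeller: D = 2.353 m, P = 1.607 m (p = P/D = 0.682958); state ← (V=0, rpm=0)
throttle_to(1242): rpm ← 1242
set_airspeed(93.55): V ← 93.55 m/s
throttle_to(3942): rpm ← 3942
set_airspeed(18.39): V ← 18.39 m/s
set_airspeed(77.16): V ← 77.16 m/s
adjust_airspeed(+9.47): V ← 77.16 +9.47 = 86.63 m/s
final state: V = 86.63 m/s, rpm = 3942 → n = rpm/60 = 65.700000 rev/s
J = V / (n·D) = 86.63 / (65.700000 × 2.353) = 0.560378
regime bands: climb J<0.3415 | cruise [0.3415, 0.6830) | windmill J≥0.6830
J = 0.5604 → cruise

J = 0.5604, regime = cruise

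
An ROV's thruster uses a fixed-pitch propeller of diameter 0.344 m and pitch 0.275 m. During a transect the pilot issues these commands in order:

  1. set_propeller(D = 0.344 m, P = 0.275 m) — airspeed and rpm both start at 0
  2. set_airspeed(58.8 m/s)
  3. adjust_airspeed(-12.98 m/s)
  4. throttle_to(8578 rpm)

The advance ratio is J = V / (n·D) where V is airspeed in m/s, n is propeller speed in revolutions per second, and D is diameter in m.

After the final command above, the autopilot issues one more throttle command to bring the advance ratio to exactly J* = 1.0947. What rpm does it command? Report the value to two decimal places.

set_propeller: D = 0.344 m, P = 0.275 m (p = P/D = 0.799419); state ← (V=0, rpm=0)
set_airspeed(58.8): V ← 58.8 m/s
adjust_airspeed(-12.98): V ← 58.8 -12.98 = 45.82 m/s
throttle_to(8578): rpm ← 8578
final state: V = 45.82 m/s, rpm = 8578 → n = rpm/60 = 142.966667 rev/s
target J* = 1.0947; solve J* = V/(n·D) for n: n = V/(J*·D) = 45.82/(1.0947 × 0.344) = 121.675047 rev/s
rpm = 60·n = 7300.502846

rpm = 7300.50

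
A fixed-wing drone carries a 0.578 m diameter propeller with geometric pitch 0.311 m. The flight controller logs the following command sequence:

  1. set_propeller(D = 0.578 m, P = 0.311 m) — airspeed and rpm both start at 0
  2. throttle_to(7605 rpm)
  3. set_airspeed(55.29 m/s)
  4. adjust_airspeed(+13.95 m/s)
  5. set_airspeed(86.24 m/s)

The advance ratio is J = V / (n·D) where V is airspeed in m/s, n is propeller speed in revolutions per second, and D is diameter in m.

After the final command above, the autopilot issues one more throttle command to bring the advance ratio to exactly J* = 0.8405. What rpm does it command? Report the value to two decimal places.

set_propeller: D = 0.578 m, P = 0.311 m (p = P/D = 0.538062); state ← (V=0, rpm=0)
throttle_to(7605): rpm ← 7605
set_airspeed(55.29): V ← 55.29 m/s
adjust_airspeed(+13.95): V ← 55.29 +13.95 = 69.24 m/s
set_airspeed(86.24): V ← 86.24 m/s
final state: V = 86.24 m/s, rpm = 7605 → n = rpm/60 = 126.750000 rev/s
target J* = 0.8405; solve J* = V/(n·D) for n: n = V/(J*·D) = 86.24/(0.8405 × 0.578) = 177.518325 rev/s
rpm = 60·n = 10651.099506

rpm = 10651.10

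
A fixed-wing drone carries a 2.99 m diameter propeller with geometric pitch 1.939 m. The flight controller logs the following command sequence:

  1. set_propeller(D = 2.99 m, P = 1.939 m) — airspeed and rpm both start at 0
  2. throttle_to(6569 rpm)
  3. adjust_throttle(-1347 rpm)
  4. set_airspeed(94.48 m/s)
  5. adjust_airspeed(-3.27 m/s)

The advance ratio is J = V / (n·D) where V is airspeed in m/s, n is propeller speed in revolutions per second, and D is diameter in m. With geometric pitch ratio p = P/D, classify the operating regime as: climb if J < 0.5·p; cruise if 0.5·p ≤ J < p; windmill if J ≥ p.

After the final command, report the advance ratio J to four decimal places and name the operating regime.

set_propeller: D = 2.99 m, P = 1.939 m (p = P/D = 0.648495); state ← (V=0, rpm=0)
throttle_to(6569): rpm ← 6569
adjust_throttle(-1347): rpm ← 6569 -1347 = 5222
set_airspeed(94.48): V ← 94.48 m/s
adjust_airspeed(-3.27): V ← 94.48 -3.27 = 91.21 m/s
final state: V = 91.21 m/s, rpm = 5222 → n = rpm/60 = 87.033333 rev/s
J = V / (n·D) = 91.21 / (87.033333 × 2.99) = 0.350498
regime bands: climb J<0.3242 | cruise [0.3242, 0.6485) | windmill J≥0.6485
J = 0.3505 → cruise

J = 0.3505, regime = cruise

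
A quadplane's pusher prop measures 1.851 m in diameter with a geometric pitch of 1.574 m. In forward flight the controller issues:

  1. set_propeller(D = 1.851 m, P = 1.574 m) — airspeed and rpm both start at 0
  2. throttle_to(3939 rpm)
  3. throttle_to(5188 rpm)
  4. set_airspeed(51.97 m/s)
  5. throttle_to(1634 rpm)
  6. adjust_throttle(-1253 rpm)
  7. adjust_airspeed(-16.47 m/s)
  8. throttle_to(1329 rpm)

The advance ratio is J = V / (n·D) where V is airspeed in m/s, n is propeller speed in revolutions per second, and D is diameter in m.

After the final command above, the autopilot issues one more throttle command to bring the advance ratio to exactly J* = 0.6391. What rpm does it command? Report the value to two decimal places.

set_propeller: D = 1.851 m, P = 1.574 m (p = P/D = 0.850351); state ← (V=0, rpm=0)
throttle_to(3939): rpm ← 3939
throttle_to(5188): rpm ← 5188
set_airspeed(51.97): V ← 51.97 m/s
throttle_to(1634): rpm ← 1634
adjust_throttle(-1253): rpm ← 1634 -1253 = 381
adjust_airspeed(-16.47): V ← 51.97 -16.47 = 35.5 m/s
throttle_to(1329): rpm ← 1329
final state: V = 35.5 m/s, rpm = 1329 → n = rpm/60 = 22.150000 rev/s
target J* = 0.6391; solve J* = V/(n·D) for n: n = V/(J*·D) = 35.5/(0.6391 × 1.851) = 30.009110 rev/s
rpm = 60·n = 1800.546605

rpm = 1800.55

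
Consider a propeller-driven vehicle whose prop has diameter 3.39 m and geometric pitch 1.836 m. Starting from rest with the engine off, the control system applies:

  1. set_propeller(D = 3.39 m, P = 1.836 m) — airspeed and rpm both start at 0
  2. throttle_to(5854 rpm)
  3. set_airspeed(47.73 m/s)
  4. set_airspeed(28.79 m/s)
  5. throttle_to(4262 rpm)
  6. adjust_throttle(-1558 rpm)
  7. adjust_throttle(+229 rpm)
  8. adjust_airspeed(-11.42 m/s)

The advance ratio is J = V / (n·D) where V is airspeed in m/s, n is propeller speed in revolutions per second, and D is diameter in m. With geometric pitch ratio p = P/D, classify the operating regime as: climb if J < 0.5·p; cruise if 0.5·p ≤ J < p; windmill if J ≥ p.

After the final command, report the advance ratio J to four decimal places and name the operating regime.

set_propeller: D = 3.39 m, P = 1.836 m (p = P/D = 0.541593); state ← (V=0, rpm=0)
throttle_to(5854): rpm ← 5854
set_airspeed(47.73): V ← 47.73 m/s
set_airspeed(28.79): V ← 28.79 m/s
throttle_to(4262): rpm ← 4262
adjust_throttle(-1558): rpm ← 4262 -1558 = 2704
adjust_throttle(+229): rpm ← 2704 +229 = 2933
adjust_airspeed(-11.42): V ← 28.79 -11.42 = 17.37 m/s
final state: V = 17.37 m/s, rpm = 2933 → n = rpm/60 = 48.883333 rev/s
J = V / (n·D) = 17.37 / (48.883333 × 3.39) = 0.104819
regime bands: climb J<0.2708 | cruise [0.2708, 0.5416) | windmill J≥0.5416
J = 0.1048 → climb

J = 0.1048, regime = climb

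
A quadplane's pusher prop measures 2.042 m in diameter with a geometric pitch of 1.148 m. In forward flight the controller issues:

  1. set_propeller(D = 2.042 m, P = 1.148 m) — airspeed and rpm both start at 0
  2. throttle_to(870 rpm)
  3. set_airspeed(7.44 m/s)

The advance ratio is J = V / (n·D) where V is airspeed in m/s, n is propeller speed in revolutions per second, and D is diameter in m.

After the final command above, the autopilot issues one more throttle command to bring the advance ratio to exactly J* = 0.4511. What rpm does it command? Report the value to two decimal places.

set_propeller: D = 2.042 m, P = 1.148 m (p = P/D = 0.562194); state ← (V=0, rpm=0)
throttle_to(870): rpm ← 870
set_airspeed(7.44): V ← 7.44 m/s
final state: V = 7.44 m/s, rpm = 870 → n = rpm/60 = 14.500000 rev/s
target J* = 0.4511; solve J* = V/(n·D) for n: n = V/(J*·D) = 7.44/(0.4511 × 2.042) = 8.076894 rev/s
rpm = 60·n = 484.613626

rpm = 484.61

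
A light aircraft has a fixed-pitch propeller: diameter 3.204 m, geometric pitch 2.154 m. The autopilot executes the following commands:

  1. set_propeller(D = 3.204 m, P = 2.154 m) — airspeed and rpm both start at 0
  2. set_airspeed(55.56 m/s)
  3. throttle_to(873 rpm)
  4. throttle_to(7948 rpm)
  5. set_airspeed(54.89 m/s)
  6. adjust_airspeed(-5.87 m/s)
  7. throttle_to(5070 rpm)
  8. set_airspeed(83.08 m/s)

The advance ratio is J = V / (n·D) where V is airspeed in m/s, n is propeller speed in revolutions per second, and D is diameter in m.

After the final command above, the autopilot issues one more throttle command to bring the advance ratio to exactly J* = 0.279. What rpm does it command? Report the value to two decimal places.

rpm = 5576.36

set_propeller: D = 3.204 m, P = 2.154 m (p = P/D = 0.672285); state ← (V=0, rpm=0)
set_airspeed(55.56): V ← 55.56 m/s
throttle_to(873): rpm ← 873
throttle_to(7948): rpm ← 7948
set_airspeed(54.89): V ← 54.89 m/s
adjust_airspeed(-5.87): V ← 54.89 -5.87 = 49.02 m/s
throttle_to(5070): rpm ← 5070
set_airspeed(83.08): V ← 83.08 m/s
final state: V = 83.08 m/s, rpm = 5070 → n = rpm/60 = 84.500000 rev/s
target J* = 0.279; solve J* = V/(n·D) for n: n = V/(J*·D) = 83.08/(0.279 × 3.204) = 92.939381 rev/s
rpm = 60·n = 5576.362880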